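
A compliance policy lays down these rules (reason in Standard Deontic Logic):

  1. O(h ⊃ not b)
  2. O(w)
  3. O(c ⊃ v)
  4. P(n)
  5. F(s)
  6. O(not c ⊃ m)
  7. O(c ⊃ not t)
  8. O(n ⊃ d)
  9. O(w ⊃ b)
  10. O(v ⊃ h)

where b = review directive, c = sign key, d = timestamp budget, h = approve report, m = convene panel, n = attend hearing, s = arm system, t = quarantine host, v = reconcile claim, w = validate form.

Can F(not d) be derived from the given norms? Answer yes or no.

No

Premise 8 is O(n ⊃ d), but O(n) is not derivable from the premises (the permission P(n) asserts only not O(not n), not O(n)), so it does not yield O(d).
No other premise forces O(d). An ideal world satisfying every premise can still have not d true, so F(not d) is not derivable.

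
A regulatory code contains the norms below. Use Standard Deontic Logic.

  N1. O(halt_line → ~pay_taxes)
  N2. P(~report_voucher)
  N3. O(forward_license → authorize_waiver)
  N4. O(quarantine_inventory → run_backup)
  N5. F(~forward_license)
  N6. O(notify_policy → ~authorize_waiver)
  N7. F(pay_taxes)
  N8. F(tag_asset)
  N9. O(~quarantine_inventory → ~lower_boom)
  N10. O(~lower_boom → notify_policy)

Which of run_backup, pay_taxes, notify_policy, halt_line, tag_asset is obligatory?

run_backup

Premise 5, F(~forward_license), is equivalent to O(forward_license).
From O(forward_license) and premise 3, O(forward_license → authorize_waiver), we obtain O(authorize_waiver).
Premise 6, O(notify_policy → ~authorize_waiver), contraposes to O(authorize_waiver → ~notify_policy); with O(authorize_waiver) we get O(~notify_policy).
The contrapositive of premise 10 (O(~lower_boom → notify_policy)) is O(~notify_policy → lower_boom), and O(~notify_policy) is already established, so O(lower_boom).
Premise 9, O(~quarantine_inventory → ~lower_boom), contraposes to O(lower_boom → quarantine_inventory); with O(lower_boom) we get O(quarantine_inventory).
Applying K to premise 4 (O(quarantine_inventory → run_backup)) and O(quarantine_inventory) yields O(run_backup).
So O(run_backup) holds — run_backup is obligatory. None of the other listed options is made obligatory by any chain of premises.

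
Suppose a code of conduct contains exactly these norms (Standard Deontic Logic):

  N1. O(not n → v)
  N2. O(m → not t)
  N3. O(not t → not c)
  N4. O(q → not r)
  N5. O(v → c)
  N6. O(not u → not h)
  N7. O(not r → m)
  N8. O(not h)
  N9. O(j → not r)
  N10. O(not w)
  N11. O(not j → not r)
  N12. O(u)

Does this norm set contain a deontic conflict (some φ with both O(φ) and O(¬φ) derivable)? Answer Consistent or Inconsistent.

Consistent

Premise 6 is O(not u → not h); even if O(not h) held, inferring O(not u) would be affirming the consequent — invalid.
So O(not u) is not derivable, and the apparent clash with O(u) does not arise.
A world satisfying every obligation exists (e.g. c=false, h=false, j=false, m=true, n=true, q=false, r=false, t=false, u=true, v=false, w=false); no atom is both obligatory and forbidden, so the set is consistent.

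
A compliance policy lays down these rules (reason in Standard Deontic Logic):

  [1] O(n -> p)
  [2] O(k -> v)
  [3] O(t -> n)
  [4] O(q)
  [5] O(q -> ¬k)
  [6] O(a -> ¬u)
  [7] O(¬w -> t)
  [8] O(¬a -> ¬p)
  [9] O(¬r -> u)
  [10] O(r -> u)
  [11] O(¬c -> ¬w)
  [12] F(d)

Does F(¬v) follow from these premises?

No

Premise 2 is O(k -> v), but O(k) is not derivable from the premises, so it does not yield O(v).
No other premise forces O(v). An ideal world satisfying every premise can still have ¬v true, so F(¬v) is not derivable.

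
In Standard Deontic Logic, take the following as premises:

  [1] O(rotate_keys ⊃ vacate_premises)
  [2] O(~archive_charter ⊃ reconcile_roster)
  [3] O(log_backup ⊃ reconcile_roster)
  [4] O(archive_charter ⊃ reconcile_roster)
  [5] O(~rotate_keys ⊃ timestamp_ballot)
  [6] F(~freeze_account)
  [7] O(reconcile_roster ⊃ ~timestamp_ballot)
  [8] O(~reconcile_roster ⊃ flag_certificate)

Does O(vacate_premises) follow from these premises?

By case analysis on ~archive_charter: premise 2 gives O(~archive_charter ⊃ reconcile_roster) and premise 4 gives O(archive_charter ⊃ reconcile_roster), so O(reconcile_roster) either way.
Premise 7 is O(reconcile_roster ⊃ ~timestamp_ballot); since O(reconcile_roster), deontic closure gives O(~timestamp_ballot).
Premise 5 is O(~rotate_keys ⊃ timestamp_ballot); contrapositively O(~timestamp_ballot ⊃ rotate_keys). Since O(~timestamp_ballot) holds, K gives O(rotate_keys).
With premise 1, O(rotate_keys ⊃ vacate_premises), the K-axiom yields O(vacate_premises).
Premises 3, 6, 8 do not contribute to this derivation.
So O(vacate_premises) follows.

Yes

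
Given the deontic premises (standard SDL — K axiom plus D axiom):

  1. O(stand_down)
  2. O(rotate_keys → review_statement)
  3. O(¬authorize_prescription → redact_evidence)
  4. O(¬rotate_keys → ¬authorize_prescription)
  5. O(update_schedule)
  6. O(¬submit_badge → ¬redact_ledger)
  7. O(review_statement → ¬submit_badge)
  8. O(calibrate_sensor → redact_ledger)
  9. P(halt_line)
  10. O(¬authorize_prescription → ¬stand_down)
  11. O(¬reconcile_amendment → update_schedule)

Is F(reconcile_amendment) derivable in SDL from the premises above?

No

Premise 11 is O(¬reconcile_amendment → update_schedule); even if O(update_schedule) held, inferring O(¬reconcile_amendment) would be affirming the consequent — invalid.
No other premise forces O(¬reconcile_amendment). An ideal world satisfying every premise can still have reconcile_amendment true, so F(reconcile_amendment) is not derivable.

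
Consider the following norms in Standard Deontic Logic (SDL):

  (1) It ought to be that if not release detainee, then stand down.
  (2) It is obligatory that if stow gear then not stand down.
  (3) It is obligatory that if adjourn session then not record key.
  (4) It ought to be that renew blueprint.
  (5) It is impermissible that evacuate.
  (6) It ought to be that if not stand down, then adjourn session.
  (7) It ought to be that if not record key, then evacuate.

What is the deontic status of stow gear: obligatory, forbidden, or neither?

Premise 5 is F(evacuate), i.e. O(¬evacuate).
Premise 7 is O(¬record_key → evacuate); contrapositively O(¬evacuate → record_key). Since O(¬evacuate) holds, K gives O(record_key).
Premise 3, O(adjourn_session → ¬record_key), contraposes to O(record_key → ¬adjourn_session); with O(record_key) we get O(¬adjourn_session).
Premise 6, O(¬stand_down → adjourn_session), contraposes to O(¬adjourn_session → stand_down); with O(¬adjourn_session) we get O(stand_down).
The contrapositive of premise 2 (O(stow_gear → ¬stand_down)) is O(stand_down → ¬stow_gear), and O(stand_down) is already established, so O(¬stow_gear).
Premises 1, 4 do not contribute to this derivation.
Thus O(¬stow_gear), which is F(stow_gear): stow_gear is forbidden.

Forbidden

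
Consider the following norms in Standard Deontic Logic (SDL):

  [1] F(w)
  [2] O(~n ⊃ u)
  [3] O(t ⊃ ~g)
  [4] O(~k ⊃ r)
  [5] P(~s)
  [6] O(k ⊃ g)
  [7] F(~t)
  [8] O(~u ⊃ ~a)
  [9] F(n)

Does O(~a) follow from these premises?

Premise 8 is O(~u ⊃ ~a), but O(~u) is not derivable from the premises, so it does not yield O(~a).
No other premise forces O(~a). An ideal world satisfying every premise can still have ~a false, so O(~a) is not derivable.

No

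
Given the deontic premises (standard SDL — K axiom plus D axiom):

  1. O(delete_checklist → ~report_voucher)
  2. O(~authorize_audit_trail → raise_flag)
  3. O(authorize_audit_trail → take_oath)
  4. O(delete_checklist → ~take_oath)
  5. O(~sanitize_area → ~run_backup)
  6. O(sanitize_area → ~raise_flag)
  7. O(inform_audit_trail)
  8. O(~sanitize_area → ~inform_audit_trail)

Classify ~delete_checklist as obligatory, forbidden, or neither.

Obligatory

Premise 7 states O(inform_audit_trail) outright.
Premise 8, O(~sanitize_area → ~inform_audit_trail), contraposes to O(inform_audit_trail → sanitize_area); with O(inform_audit_trail) we get O(sanitize_area).
From O(sanitize_area) and premise 6, O(sanitize_area → ~raise_flag), we obtain O(~raise_flag).
Premise 2 is O(~authorize_audit_trail → raise_flag); contrapositively O(~raise_flag → authorize_audit_trail). Since O(~raise_flag) holds, K gives O(authorize_audit_trail).
Applying K to premise 3 (O(authorize_audit_trail → take_oath)) and O(authorize_audit_trail) yields O(take_oath).
Premise 4 is O(delete_checklist → ~take_oath); contrapositively O(take_oath → ~delete_checklist). Since O(take_oath) holds, K gives O(~delete_checklist).
Premises 1, 5 do not contribute to this derivation.
Hence ~delete_checklist is obligatory.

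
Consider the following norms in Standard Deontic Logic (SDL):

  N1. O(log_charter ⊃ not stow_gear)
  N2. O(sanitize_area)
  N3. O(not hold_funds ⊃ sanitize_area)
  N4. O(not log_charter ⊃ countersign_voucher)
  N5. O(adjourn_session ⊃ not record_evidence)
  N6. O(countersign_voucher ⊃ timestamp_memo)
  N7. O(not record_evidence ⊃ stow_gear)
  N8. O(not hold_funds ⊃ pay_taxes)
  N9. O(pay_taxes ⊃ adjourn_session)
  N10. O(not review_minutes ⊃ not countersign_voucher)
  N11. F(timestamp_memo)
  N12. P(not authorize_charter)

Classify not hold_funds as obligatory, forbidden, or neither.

Forbidden

F(timestamp_memo) at premise 11 means O(not timestamp_memo).
The contrapositive of premise 6 (O(countersign_voucher ⊃ timestamp_memo)) is O(not timestamp_memo ⊃ not countersign_voucher), and O(not timestamp_memo) is already established, so O(not countersign_voucher).
Premise 4 is O(not log_charter ⊃ countersign_voucher); contrapositively O(not countersign_voucher ⊃ log_charter). Since O(not countersign_voucher) holds, K gives O(log_charter).
Premise 1 is O(log_charter ⊃ not stow_gear); since O(log_charter), deontic closure gives O(not stow_gear).
The contrapositive of premise 7 (O(not record_evidence ⊃ stow_gear)) is O(not stow_gear ⊃ record_evidence), and O(not stow_gear) is already established, so O(record_evidence).
Premise 5 is O(adjourn_session ⊃ not record_evidence); contrapositively O(record_evidence ⊃ not adjourn_session). Since O(record_evidence) holds, K gives O(not adjourn_session).
Premise 9, O(pay_taxes ⊃ adjourn_session), contraposes to O(not adjourn_session ⊃ not pay_taxes); with O(not adjourn_session) we get O(not pay_taxes).
Premise 8 is O(not hold_funds ⊃ pay_taxes); contrapositively O(not pay_taxes ⊃ hold_funds). Since O(not pay_taxes) holds, K gives O(hold_funds).
Premises 2, 3, 10, 12 do not contribute to this derivation.
Thus O(hold_funds), which is F(not hold_funds): not hold_funds is forbidden.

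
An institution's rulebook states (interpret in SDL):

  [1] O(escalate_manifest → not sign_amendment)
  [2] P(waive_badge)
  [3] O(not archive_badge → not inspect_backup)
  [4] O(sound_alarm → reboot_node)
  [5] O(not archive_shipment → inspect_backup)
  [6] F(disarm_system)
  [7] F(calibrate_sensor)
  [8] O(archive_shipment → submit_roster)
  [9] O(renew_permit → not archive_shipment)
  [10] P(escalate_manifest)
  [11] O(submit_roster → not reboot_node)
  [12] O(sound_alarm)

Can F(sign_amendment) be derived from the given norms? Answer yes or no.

No

Premise 1 is O(escalate_manifest → not sign_amendment), but O(escalate_manifest) is not derivable from the premises (the permission P(escalate_manifest) asserts only not O(not escalate_manifest), not O(escalate_manifest)), so it does not yield O(not sign_amendment).
No other premise forces O(not sign_amendment). An ideal world satisfying every premise can still have sign_amendment true, so F(sign_amendment) is not derivable.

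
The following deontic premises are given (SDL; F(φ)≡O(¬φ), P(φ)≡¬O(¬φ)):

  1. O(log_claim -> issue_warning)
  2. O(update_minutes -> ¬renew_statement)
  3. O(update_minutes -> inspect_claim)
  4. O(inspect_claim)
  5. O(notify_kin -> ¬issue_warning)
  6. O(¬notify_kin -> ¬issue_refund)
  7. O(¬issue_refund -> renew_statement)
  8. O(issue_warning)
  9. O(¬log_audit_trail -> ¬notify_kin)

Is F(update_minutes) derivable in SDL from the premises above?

Yes

Premise 8 gives O(issue_warning).
Premise 5 is O(notify_kin -> ¬issue_warning); contrapositively O(issue_warning -> ¬notify_kin). Since O(issue_warning) holds, K gives O(¬notify_kin).
Premise 6 is O(¬notify_kin -> ¬issue_refund); since O(¬notify_kin), deontic closure gives O(¬issue_refund).
With premise 7, O(¬issue_refund -> renew_statement), the K-axiom yields O(renew_statement).
The contrapositive of premise 2 (O(update_minutes -> ¬renew_statement)) is O(renew_statement -> ¬update_minutes), and O(renew_statement) is already established, so O(¬update_minutes).
Premises 1, 3, 4, 9 do not contribute to this derivation.
So O(¬update_minutes) holds, i.e. F(update_minutes). The claim follows.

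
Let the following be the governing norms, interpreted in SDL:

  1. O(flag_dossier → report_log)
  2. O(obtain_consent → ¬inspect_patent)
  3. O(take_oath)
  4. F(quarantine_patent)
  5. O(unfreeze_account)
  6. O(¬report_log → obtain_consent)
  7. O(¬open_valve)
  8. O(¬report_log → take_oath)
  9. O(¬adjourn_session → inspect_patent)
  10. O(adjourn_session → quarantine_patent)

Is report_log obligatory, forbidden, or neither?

Premise 4 is F(quarantine_patent), i.e. O(¬quarantine_patent).
Premise 10 is O(adjourn_session → quarantine_patent); contrapositively O(¬quarantine_patent → ¬adjourn_session). Since O(¬quarantine_patent) holds, K gives O(¬adjourn_session).
From O(¬adjourn_session) and premise 9, O(¬adjourn_session → inspect_patent), we obtain O(inspect_patent).
Premise 2 is O(obtain_consent → ¬inspect_patent); contrapositively O(inspect_patent → ¬obtain_consent). Since O(inspect_patent) holds, K gives O(¬obtain_consent).
Premise 6, O(¬report_log → obtain_consent), contraposes to O(¬obtain_consent → report_log); with O(¬obtain_consent) we get O(report_log).
Premises 1, 3, 5, 7, 8 do not contribute to this derivation.
Hence report_log is obligatory.

Obligatory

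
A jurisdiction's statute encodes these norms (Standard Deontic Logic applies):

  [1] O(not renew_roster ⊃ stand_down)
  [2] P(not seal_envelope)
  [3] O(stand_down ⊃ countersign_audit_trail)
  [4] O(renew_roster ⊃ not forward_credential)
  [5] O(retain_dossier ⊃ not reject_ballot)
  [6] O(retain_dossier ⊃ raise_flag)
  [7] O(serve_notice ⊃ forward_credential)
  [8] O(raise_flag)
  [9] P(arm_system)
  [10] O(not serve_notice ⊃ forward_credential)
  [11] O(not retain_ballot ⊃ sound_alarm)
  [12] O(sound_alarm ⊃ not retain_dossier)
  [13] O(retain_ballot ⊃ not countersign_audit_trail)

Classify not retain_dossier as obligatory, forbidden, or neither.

By case analysis on serve_notice: premise 7 gives O(serve_notice ⊃ forward_credential) and premise 10 gives O(not serve_notice ⊃ forward_credential), so O(forward_credential) either way.
Premise 4 is O(renew_roster ⊃ not forward_credential); contrapositively O(forward_credential ⊃ not renew_roster). Since O(forward_credential) holds, K gives O(not renew_roster).
With premise 1, O(not renew_roster ⊃ stand_down), the K-axiom yields O(stand_down).
With premise 3, O(stand_down ⊃ countersign_audit_trail), the K-axiom yields O(countersign_audit_trail).
Premise 13, O(retain_ballot ⊃ not countersign_audit_trail), contraposes to O(countersign_audit_trail ⊃ not retain_ballot); with O(countersign_audit_trail) we get O(not retain_ballot).
Applying K to premise 11 (O(not retain_ballot ⊃ sound_alarm)) and O(not retain_ballot) yields O(sound_alarm).
With premise 12, O(sound_alarm ⊃ not retain_dossier), the K-axiom yields O(not retain_dossier).
Premises 2, 5, 6, 8, 9 do not contribute to this derivation.
Hence not retain_dossier is obligatory.

Obligatory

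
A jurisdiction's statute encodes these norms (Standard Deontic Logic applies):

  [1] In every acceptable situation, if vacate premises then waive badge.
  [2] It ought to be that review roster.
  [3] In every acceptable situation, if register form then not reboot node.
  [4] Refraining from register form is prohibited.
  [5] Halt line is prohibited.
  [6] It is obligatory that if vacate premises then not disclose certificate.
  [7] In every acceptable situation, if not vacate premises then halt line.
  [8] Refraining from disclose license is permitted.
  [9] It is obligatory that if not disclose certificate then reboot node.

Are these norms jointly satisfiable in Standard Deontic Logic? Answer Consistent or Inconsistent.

Premise 4, F(¬register_form), is equivalent to O(register_form).
From O(register_form) and premise 3, O(register_form → ¬reboot_node), we obtain O(¬reboot_node).
Premise 9, O(¬disclose_certificate → reboot_node), contraposes to O(¬reboot_node → disclose_certificate); with O(¬reboot_node) we get O(disclose_certificate).
Premise 6 is O(vacate_premises → ¬disclose_certificate); contrapositively O(disclose_certificate → ¬vacate_premises). Since O(disclose_certificate) holds, K gives O(¬vacate_premises).
Applying K to premise 7 (O(¬vacate_premises → halt_line)) and O(¬vacate_premises) yields O(halt_line).
However, F(halt_line) at premise 5 amounts to O(¬halt_line).
We now have both O(halt_line) and O(¬halt_line) — halt_line is simultaneously obligatory and forbidden, violating the D-axiom.

Inconsistent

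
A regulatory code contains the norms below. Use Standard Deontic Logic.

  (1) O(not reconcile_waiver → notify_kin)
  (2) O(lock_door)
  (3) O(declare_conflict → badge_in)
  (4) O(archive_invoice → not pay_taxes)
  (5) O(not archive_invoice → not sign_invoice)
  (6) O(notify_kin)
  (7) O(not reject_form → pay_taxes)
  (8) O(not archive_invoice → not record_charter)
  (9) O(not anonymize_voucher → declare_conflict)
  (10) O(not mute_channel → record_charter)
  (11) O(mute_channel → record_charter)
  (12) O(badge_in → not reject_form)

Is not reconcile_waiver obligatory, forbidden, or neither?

Neither

Premise 1 is O(not reconcile_waiver → notify_kin); even if O(notify_kin) held, inferring O(not reconcile_waiver) would be affirming the consequent — invalid.
No premise or chain of K-axiom applications forces O(not reconcile_waiver), and none forces O(reconcile_waiver). So not reconcile_waiver is neither obligatory nor forbidden under these norms.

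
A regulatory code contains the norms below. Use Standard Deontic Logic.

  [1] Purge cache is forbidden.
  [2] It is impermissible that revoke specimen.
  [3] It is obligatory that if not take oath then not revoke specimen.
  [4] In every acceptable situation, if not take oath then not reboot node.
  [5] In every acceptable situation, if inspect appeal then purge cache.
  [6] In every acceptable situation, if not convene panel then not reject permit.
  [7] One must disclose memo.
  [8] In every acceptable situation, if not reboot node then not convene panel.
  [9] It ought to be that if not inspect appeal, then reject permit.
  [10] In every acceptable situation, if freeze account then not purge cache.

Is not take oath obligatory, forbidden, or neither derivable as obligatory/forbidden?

Forbidden

F(purge_cache) at premise 1 means O(¬purge_cache).
Premise 5 is O(inspect_appeal → purge_cache); contrapositively O(¬purge_cache → ¬inspect_appeal). Since O(¬purge_cache) holds, K gives O(¬inspect_appeal).
Premise 9 is O(¬inspect_appeal → reject_permit); since O(¬inspect_appeal), deontic closure gives O(reject_permit).
Premise 6, O(¬convene_panel → ¬reject_permit), contraposes to O(reject_permit → convene_panel); with O(reject_permit) we get O(convene_panel).
Premise 8 is O(¬reboot_node → ¬convene_panel); contrapositively O(convene_panel → reboot_node). Since O(convene_panel) holds, K gives O(reboot_node).
Premise 4, O(¬take_oath → ¬reboot_node), contraposes to O(reboot_node → take_oath); with O(reboot_node) we get O(take_oath).
Premises 2, 3, 7, 10 do not contribute to this derivation.
Thus O(take_oath), which is F(¬take_oath): ¬take_oath is forbidden.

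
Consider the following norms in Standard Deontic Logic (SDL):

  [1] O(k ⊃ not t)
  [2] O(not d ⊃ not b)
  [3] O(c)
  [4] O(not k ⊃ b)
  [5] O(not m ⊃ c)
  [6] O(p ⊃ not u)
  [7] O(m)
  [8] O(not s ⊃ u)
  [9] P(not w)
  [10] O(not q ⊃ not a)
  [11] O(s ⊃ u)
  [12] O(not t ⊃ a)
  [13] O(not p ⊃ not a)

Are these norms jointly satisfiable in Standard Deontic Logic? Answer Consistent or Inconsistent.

Premise 5 is O(not m ⊃ c); even if O(c) held, inferring O(not m) would be affirming the consequent — invalid.
So O(not m) is not derivable, and the apparent clash with O(m) does not arise.
A world satisfying every obligation exists (e.g. a=false, b=true, c=true, d=true, k=false, m=true, p=false, q=false, s=false, t=true, u=true, w=false); no atom is both obligatory and forbidden, so the set is consistent.

Consistent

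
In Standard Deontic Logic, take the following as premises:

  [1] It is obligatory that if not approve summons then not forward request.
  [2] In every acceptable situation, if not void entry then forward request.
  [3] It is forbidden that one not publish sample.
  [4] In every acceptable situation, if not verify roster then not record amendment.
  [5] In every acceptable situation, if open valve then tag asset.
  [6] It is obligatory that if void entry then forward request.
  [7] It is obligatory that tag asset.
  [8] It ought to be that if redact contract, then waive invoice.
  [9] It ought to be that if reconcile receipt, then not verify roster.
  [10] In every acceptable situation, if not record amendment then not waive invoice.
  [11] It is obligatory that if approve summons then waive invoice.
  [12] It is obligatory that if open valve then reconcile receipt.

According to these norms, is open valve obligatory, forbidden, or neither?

Forbidden

Premises 2 and 6 are O(¬void_entry → forward_request) and O(void_entry → forward_request); every ideal world satisfies ¬void_entry or void_entry, so in either case forward_request holds — hence O(forward_request).
Premise 1 is O(¬approve_summons → ¬forward_request); contrapositively O(forward_request → approve_summons). Since O(forward_request) holds, K gives O(approve_summons).
With premise 11, O(approve_summons → waive_invoice), the K-axiom yields O(waive_invoice).
Premise 10, O(¬record_amendment → ¬waive_invoice), contraposes to O(waive_invoice → record_amendment); with O(waive_invoice) we get O(record_amendment).
Premise 4, O(¬verify_roster → ¬record_amendment), contraposes to O(record_amendment → verify_roster); with O(record_amendment) we get O(verify_roster).
Premise 9 is O(reconcile_receipt → ¬verify_roster); contrapositively O(verify_roster → ¬reconcile_receipt). Since O(verify_roster) holds, K gives O(¬reconcile_receipt).
Premise 12 is O(open_valve → reconcile_receipt); contrapositively O(¬reconcile_receipt → ¬open_valve). Since O(¬reconcile_receipt) holds, K gives O(¬open_valve).
Premises 3, 5, 7, 8 do not contribute to this derivation.
Thus O(¬open_valve), which is F(open_valve): open_valve is forbidden.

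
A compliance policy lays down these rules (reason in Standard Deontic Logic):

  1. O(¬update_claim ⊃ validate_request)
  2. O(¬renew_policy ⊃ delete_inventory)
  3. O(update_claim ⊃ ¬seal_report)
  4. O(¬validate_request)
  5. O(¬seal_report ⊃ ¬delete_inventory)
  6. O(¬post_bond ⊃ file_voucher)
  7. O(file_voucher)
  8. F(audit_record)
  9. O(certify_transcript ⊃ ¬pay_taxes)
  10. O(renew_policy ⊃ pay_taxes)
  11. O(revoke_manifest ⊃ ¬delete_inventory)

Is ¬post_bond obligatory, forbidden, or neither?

Premise 6 is O(¬post_bond ⊃ file_voucher); even if O(file_voucher) held, inferring O(¬post_bond) would be affirming the consequent — invalid.
No premise or chain of K-axiom applications forces O(¬post_bond), and none forces O(post_bond). So ¬post_bond is neither obligatory nor forbidden under these norms.

Neither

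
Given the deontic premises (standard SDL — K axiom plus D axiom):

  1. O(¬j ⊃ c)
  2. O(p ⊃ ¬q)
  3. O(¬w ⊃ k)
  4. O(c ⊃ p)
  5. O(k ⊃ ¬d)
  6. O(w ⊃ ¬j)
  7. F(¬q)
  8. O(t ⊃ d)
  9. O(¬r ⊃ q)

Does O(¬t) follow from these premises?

Premise 7, F(¬q), is equivalent to O(q).
Premise 2, O(p ⊃ ¬q), contraposes to O(q ⊃ ¬p); with O(q) we get O(¬p).
Premise 4, O(c ⊃ p), contraposes to O(¬p ⊃ ¬c); with O(¬p) we get O(¬c).
Premise 1, O(¬j ⊃ c), contraposes to O(¬c ⊃ j); with O(¬c) we get O(j).
Premise 6, O(w ⊃ ¬j), contraposes to O(j ⊃ ¬w); with O(j) we get O(¬w).
Applying K to premise 3 (O(¬w ⊃ k)) and O(¬w) yields O(k).
From O(k) and premise 5, O(k ⊃ ¬d), we obtain O(¬d).
Premise 8 is O(t ⊃ d); contrapositively O(¬d ⊃ ¬t). Since O(¬d) holds, K gives O(¬t).
Premise 9 does not contribute to this derivation.
So O(¬t) follows.

Yes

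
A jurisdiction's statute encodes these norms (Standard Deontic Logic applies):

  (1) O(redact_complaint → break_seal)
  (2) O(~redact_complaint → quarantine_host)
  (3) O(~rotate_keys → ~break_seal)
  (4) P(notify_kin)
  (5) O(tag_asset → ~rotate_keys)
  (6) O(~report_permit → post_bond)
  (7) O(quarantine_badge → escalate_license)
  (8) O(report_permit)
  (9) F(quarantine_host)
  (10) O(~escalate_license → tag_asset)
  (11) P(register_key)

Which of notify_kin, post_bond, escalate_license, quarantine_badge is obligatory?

escalate_license

Premise 9 is F(quarantine_host), i.e. O(~quarantine_host).
Premise 2 is O(~redact_complaint → quarantine_host); contrapositively O(~quarantine_host → redact_complaint). Since O(~quarantine_host) holds, K gives O(redact_complaint).
Applying K to premise 1 (O(redact_complaint → break_seal)) and O(redact_complaint) yields O(break_seal).
Premise 3, O(~rotate_keys → ~break_seal), contraposes to O(break_seal → rotate_keys); with O(break_seal) we get O(rotate_keys).
Premise 5 is O(tag_asset → ~rotate_keys); contrapositively O(rotate_keys → ~tag_asset). Since O(rotate_keys) holds, K gives O(~tag_asset).
Premise 10, O(~escalate_license → tag_asset), contraposes to O(~tag_asset → escalate_license); with O(~tag_asset) we get O(escalate_license).
So O(escalate_license) holds — escalate_license is obligatory. None of the other listed options is made obligatory by any chain of premises.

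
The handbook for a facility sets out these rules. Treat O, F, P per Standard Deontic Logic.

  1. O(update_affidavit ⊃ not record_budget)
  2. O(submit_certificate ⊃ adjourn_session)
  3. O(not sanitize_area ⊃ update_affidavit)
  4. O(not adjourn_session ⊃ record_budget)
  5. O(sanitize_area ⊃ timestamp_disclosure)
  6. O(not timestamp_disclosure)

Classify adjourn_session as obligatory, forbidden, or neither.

From premise 6 we have O(not timestamp_disclosure).
The contrapositive of premise 5 (O(sanitize_area ⊃ timestamp_disclosure)) is O(not timestamp_disclosure ⊃ not sanitize_area), and O(not timestamp_disclosure) is already established, so O(not sanitize_area).
With premise 3, O(not sanitize_area ⊃ update_affidavit), the K-axiom yields O(update_affidavit).
Applying K to premise 1 (O(update_affidavit ⊃ not record_budget)) and O(update_affidavit) yields O(not record_budget).
The contrapositive of premise 4 (O(not adjourn_session ⊃ record_budget)) is O(not record_budget ⊃ adjourn_session), and O(not record_budget) is already established, so O(adjourn_session).
Premise 2 does not contribute to this derivation.
Hence adjourn_session is obligatory.

Obligatory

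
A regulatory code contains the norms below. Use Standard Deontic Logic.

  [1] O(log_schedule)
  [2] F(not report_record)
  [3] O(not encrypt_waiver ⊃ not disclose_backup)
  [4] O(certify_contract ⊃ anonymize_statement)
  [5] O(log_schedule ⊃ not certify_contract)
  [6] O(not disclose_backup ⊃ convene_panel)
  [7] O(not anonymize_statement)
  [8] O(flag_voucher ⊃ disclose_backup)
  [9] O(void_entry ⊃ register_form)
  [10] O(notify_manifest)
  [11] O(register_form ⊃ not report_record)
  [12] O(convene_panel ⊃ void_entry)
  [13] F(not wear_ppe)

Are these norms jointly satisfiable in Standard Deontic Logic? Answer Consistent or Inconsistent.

Consistent

Premise 4 is O(certify_contract ⊃ anonymize_statement), but O(certify_contract) is not derivable from the premises, so it does not yield O(anonymize_statement).
So O(anonymize_statement) is not derivable, and the apparent clash with O(not anonymize_statement) does not arise.
A world satisfying every obligation exists (e.g. anonymize_statement=false, certify_contract=false, convene_panel=false, disclose_backup=true, encrypt_waiver=true, flag_voucher=false, log_schedule=true, notify_manifest=true, register_form=false, report_record=true, void_entry=false, wear_ppe=true); no atom is both obligatory and forbidden, so the set is consistent.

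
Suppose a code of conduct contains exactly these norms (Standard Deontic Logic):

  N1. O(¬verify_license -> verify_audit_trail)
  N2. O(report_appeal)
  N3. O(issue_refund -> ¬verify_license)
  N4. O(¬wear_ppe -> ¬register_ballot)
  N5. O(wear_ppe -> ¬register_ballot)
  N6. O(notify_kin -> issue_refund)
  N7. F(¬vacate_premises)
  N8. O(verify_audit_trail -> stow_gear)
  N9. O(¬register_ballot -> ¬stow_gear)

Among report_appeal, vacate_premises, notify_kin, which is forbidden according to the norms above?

Premises 5 and 4 are O(wear_ppe -> ¬register_ballot) and O(¬wear_ppe -> ¬register_ballot); every ideal world satisfies wear_ppe or ¬wear_ppe, so in either case ¬register_ballot holds — hence O(¬register_ballot).
Premise 9 is O(¬register_ballot -> ¬stow_gear); since O(¬register_ballot), deontic closure gives O(¬stow_gear).
Premise 8 is O(verify_audit_trail -> stow_gear); contrapositively O(¬stow_gear -> ¬verify_audit_trail). Since O(¬stow_gear) holds, K gives O(¬verify_audit_trail).
The contrapositive of premise 1 (O(¬verify_license -> verify_audit_trail)) is O(¬verify_audit_trail -> verify_license), and O(¬verify_audit_trail) is already established, so O(verify_license).
Premise 3 is O(issue_refund -> ¬verify_license); contrapositively O(verify_license -> ¬issue_refund). Since O(verify_license) holds, K gives O(¬issue_refund).
Premise 6, O(notify_kin -> issue_refund), contraposes to O(¬issue_refund -> ¬notify_kin); with O(¬issue_refund) we get O(¬notify_kin).
So O(¬notify_kin) holds, i.e. notify_kin is forbidden. None of the other listed options is forbidden under the premises.

notify_kin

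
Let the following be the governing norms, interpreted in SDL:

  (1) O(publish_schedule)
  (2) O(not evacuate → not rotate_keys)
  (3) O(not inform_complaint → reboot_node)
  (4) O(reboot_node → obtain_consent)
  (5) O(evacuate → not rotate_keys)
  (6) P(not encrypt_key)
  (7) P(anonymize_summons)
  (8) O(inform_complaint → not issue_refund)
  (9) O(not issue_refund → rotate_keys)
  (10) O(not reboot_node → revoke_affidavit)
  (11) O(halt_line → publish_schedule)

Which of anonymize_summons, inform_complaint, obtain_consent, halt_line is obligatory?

obtain_consent

Premises 2 and 5 are O(not evacuate → not rotate_keys) and O(evacuate → not rotate_keys); every ideal world satisfies not evacuate or evacuate, so in either case not rotate_keys holds — hence O(not rotate_keys).
Premise 9, O(not issue_refund → rotate_keys), contraposes to O(not rotate_keys → issue_refund); with O(not rotate_keys) we get O(issue_refund).
The contrapositive of premise 8 (O(inform_complaint → not issue_refund)) is O(issue_refund → not inform_complaint), and O(issue_refund) is already established, so O(not inform_complaint).
Applying K to premise 3 (O(not inform_complaint → reboot_node)) and O(not inform_complaint) yields O(reboot_node).
Premise 4 is O(reboot_node → obtain_consent); since O(reboot_node), deontic closure gives O(obtain_consent).
So O(obtain_consent) holds — obtain_consent is obligatory. None of the other listed options is made obligatory by any chain of premises.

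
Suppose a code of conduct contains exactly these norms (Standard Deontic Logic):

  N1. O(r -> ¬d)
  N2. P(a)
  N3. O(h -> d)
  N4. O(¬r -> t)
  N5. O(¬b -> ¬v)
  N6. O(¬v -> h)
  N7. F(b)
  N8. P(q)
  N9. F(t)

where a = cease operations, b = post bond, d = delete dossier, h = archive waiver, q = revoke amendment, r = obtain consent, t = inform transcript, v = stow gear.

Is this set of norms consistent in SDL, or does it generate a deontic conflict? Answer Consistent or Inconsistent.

Inconsistent

Premise 7 is F(b), i.e. O(¬b).
Premise 5 is O(¬b -> ¬v); since O(¬b), deontic closure gives O(¬v).
Applying K to premise 6 (O(¬v -> h)) and O(¬v) yields O(h).
From O(h) and premise 3, O(h -> d), we obtain O(d).
Premise 1, O(r -> ¬d), contraposes to O(d -> ¬r); with O(d) we get O(¬r).
With premise 4, O(¬r -> t), the K-axiom yields O(t).
But premise 9, F(t), means O(¬t).
We now have both O(t) and O(¬t) — t is simultaneously obligatory and forbidden, violating the D-axiom.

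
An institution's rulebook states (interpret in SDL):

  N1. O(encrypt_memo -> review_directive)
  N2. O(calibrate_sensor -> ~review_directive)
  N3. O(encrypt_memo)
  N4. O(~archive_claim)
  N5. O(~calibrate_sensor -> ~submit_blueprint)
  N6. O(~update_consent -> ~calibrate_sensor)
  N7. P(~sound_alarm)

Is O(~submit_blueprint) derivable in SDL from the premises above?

Yes

From premise 3 we have O(encrypt_memo).
Applying K to premise 1 (O(encrypt_memo -> review_directive)) and O(encrypt_memo) yields O(review_directive).
The contrapositive of premise 2 (O(calibrate_sensor -> ~review_directive)) is O(review_directive -> ~calibrate_sensor), and O(review_directive) is already established, so O(~calibrate_sensor).
With premise 5, O(~calibrate_sensor -> ~submit_blueprint), the K-axiom yields O(~submit_blueprint).
Premises 4, 6, 7 do not contribute to this derivation.
So O(~submit_blueprint) follows.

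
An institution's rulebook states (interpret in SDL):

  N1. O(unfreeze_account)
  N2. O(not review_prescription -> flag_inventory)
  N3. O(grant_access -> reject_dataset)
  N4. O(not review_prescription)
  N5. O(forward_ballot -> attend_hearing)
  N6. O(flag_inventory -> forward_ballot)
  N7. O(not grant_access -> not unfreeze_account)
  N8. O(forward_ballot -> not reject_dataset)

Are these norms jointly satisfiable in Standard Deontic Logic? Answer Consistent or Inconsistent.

Inconsistent

Premise 1 gives O(unfreeze_account).
Premise 7 is O(not grant_access -> not unfreeze_account); contrapositively O(unfreeze_account -> grant_access). Since O(unfreeze_account) holds, K gives O(grant_access).
From O(grant_access) and premise 3, O(grant_access -> reject_dataset), we obtain O(reject_dataset).
The contrapositive of premise 8 (O(forward_ballot -> not reject_dataset)) is O(reject_dataset -> not forward_ballot), and O(reject_dataset) is already established, so O(not forward_ballot).
Premise 6 is O(flag_inventory -> forward_ballot); contrapositively O(not forward_ballot -> not flag_inventory). Since O(not forward_ballot) holds, K gives O(not flag_inventory).
The contrapositive of premise 2 (O(not review_prescription -> flag_inventory)) is O(not flag_inventory -> review_prescription), and O(not flag_inventory) is already established, so O(review_prescription).
Yet premise 4 states O(not review_prescription).
We now have both O(review_prescription) and O(not review_prescription) — review_prescription is simultaneously obligatory and forbidden, violating the D-axiom.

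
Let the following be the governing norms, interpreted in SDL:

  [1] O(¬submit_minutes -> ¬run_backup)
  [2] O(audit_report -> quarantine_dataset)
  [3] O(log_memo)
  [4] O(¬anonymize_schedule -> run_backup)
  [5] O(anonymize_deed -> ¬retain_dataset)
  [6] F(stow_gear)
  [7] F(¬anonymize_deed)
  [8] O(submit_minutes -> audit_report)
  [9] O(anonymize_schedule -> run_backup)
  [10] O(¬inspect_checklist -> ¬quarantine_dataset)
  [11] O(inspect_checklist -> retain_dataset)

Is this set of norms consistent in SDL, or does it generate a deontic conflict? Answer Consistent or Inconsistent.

Inconsistent

Premises 4 and 9 cover both cases: O(¬anonymize_schedule -> run_backup) and O(anonymize_schedule -> run_backup). Since ¬anonymize_schedule ∨ anonymize_schedule is a tautology, O(run_backup) follows.
Premise 1, O(¬submit_minutes -> ¬run_backup), contraposes to O(run_backup -> submit_minutes); with O(run_backup) we get O(submit_minutes).
With premise 8, O(submit_minutes -> audit_report), the K-axiom yields O(audit_report).
From O(audit_report) and premise 2, O(audit_report -> quarantine_dataset), we obtain O(quarantine_dataset).
Premise 10 is O(¬inspect_checklist -> ¬quarantine_dataset); contrapositively O(quarantine_dataset -> inspect_checklist). Since O(quarantine_dataset) holds, K gives O(inspect_checklist).
Premise 11 is O(inspect_checklist -> retain_dataset); since O(inspect_checklist), deontic closure gives O(retain_dataset).
Premise 5, O(anonymize_deed -> ¬retain_dataset), contraposes to O(retain_dataset -> ¬anonymize_deed); with O(retain_dataset) we get O(¬anonymize_deed).
Yet premise 7 is F(¬anonymize_deed), i.e. O(anonymize_deed).
We now have both O(¬anonymize_deed) and O(anonymize_deed) — anonymize_deed is simultaneously obligatory and forbidden, violating the D-axiom.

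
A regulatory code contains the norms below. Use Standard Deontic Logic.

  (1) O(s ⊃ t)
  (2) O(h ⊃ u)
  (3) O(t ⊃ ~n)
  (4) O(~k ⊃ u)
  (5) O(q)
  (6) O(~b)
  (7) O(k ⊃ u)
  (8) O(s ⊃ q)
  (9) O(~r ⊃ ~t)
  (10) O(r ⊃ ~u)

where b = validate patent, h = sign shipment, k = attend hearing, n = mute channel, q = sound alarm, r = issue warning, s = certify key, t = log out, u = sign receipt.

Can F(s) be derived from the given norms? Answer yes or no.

By case analysis on ~k: premise 4 gives O(~k ⊃ u) and premise 7 gives O(k ⊃ u), so O(u) either way.
Premise 10, O(r ⊃ ~u), contraposes to O(u ⊃ ~r); with O(u) we get O(~r).
Applying K to premise 9 (O(~r ⊃ ~t)) and O(~r) yields O(~t).
The contrapositive of premise 1 (O(s ⊃ t)) is O(~t ⊃ ~s), and O(~t) is already established, so O(~s).
Premises 2, 3, 5, 6, 8 do not contribute to this derivation.
So O(~s) holds, i.e. F(s). The claim follows.

Yes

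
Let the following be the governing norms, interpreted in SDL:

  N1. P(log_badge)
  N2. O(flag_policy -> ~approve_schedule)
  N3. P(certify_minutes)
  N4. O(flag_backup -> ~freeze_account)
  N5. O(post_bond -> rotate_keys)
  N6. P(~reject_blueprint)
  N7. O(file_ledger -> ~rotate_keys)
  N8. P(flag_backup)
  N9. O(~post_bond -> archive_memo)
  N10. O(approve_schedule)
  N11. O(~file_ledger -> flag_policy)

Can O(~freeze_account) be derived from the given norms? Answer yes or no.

No

Premise 4 is O(flag_backup -> ~freeze_account), but O(flag_backup) is not derivable from the premises (the permission P(flag_backup) asserts only ~O(~flag_backup), not O(flag_backup)), so it does not yield O(~freeze_account).
No other premise forces O(~freeze_account). An ideal world satisfying every premise can still have ~freeze_account false, so O(~freeze_account) is not derivable.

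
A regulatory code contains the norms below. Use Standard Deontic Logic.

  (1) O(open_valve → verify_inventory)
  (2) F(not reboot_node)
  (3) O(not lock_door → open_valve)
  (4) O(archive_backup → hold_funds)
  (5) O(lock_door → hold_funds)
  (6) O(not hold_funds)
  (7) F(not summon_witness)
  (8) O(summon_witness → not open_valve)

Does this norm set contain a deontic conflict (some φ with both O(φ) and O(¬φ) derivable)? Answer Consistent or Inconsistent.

Premise 7 is F(not summon_witness), i.e. O(summon_witness).
From O(summon_witness) and premise 8, O(summon_witness → not open_valve), we obtain O(not open_valve).
The contrapositive of premise 3 (O(not lock_door → open_valve)) is O(not open_valve → lock_door), and O(not open_valve) is already established, so O(lock_door).
Applying K to premise 5 (O(lock_door → hold_funds)) and O(lock_door) yields O(hold_funds).
Yet premise 6 states O(not hold_funds).
We now have both O(hold_funds) and O(not hold_funds) — hold_funds is simultaneously obligatory and forbidden, violating the D-axiom.

Inconsistent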